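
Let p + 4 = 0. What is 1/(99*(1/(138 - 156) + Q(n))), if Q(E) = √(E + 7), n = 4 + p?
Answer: 2/24937 + 36*√7/24937 ≈ 0.0038997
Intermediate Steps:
p = -4 (p = -4 + 0 = -4)
n = 0 (n = 4 - 4 = 0)
Q(E) = √(7 + E)
1/(99*(1/(138 - 156) + Q(n))) = 1/(99*(1/(138 - 156) + √(7 + 0))) = 1/(99*(1/(-18) + √7)) = 1/(99*(-1/18 + √7)) = 1/(-11/2 + 99*√7)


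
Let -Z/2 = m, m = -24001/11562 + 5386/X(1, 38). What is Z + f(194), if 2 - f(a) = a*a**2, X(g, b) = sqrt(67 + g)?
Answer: -42209265341/5781 - 5386*sqrt(17)/17 ≈ -7.3027e+6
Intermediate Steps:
f(a) = 2 - a**3 (f(a) = 2 - a*a**2 = 2 - a**3)
m = -24001/11562 + 2693*sqrt(17)/17 (m = -24001/11562 + 5386/(sqrt(67 + 1)) = -24001*1/11562 + 5386/(sqrt(68)) = -24001/11562 + 5386/((2*sqrt(17))) = -24001/11562 + 5386*(sqrt(17)/34) = -24001/11562 + 2693*sqrt(17)/17 ≈ 651.07)
Z = 24001/5781 - 5386*sqrt(17)/17 (Z = -2*(-24001/11562 + 2693*sqrt(17)/17) = 24001/5781 - 5386*sqrt(17)/17 ≈ -1302.1)
Z + f(194) = (24001/5781 - 5386*sqrt(17)/17) + (2 - 1*194**3) = (24001/5781 - 5386*sqrt(17)/17) + (2 - 1*7301384) = (24001/5781 - 5386*sqrt(17)/17) + (2 - 7301384) = (24001/5781 - 5386*sqrt(17)/17) - 7301382 = -42209265341/5781 - 5386*sqrt(17)/17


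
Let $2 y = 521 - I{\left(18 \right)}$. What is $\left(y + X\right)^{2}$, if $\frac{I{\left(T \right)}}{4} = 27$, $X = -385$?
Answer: $\frac{127449}{4} \approx 31862.0$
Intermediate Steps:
$I{\left(T \right)} = 108$ ($I{\left(T \right)} = 4 \cdot 27 = 108$)
$y = \frac{413}{2}$ ($y = \frac{521 - 108}{2} = \frac{1}{2} \cdot 413 = \frac{413}{2} \approx 206.5$)
$\left(y + X\right)^{2} = \left(\frac{413}{2} - 385\right)^{2} = \left(- \frac{357}{2}\right)^{2} = \frac{127449}{4}$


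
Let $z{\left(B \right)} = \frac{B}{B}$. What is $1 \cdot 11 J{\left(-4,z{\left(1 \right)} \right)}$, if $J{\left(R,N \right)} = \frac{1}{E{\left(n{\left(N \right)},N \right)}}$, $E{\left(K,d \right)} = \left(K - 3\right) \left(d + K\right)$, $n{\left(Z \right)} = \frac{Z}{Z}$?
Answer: $- \frac{11}{4} \approx -2.75$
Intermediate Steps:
$n{\left(Z \right)} = 1$
$z{\left(B \right)} = 1$
$E{\left(K,d \right)} = \left(-3 + K\right) \left(K + d\right)$
$J{\left(R,N \right)} = \frac{1}{-2 - 2 N}$ ($J{\left(R,N \right)} = \frac{1}{1^{2} - 3 - 3 N + 1 N} = \frac{1}{1 - 3 - 3 N + N} = \frac{1}{-2 - 2 N}$)
$1 \cdot 11 J{\left(-4,z{\left(1 \right)} \right)} = 1 \cdot 11 \left(- \frac{1}{2 + 2 \cdot 1}\right) = 11 \left(- \frac{1}{2 + 2}\right) = 11 \left(- \frac{1}{4}\right) = - \frac{11}{4}$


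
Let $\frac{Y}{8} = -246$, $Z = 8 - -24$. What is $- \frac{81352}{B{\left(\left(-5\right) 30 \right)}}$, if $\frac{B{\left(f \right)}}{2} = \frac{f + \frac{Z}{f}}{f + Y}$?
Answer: $- \frac{3230691300}{5633} \approx -5.7353 \cdot 10^{5}$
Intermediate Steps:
$Z = 32$ ($Z = 8 + 24 = 32$)
$Y = -1968$ ($Y = 8 \left(-246\right) = -1968$)
$B{\left(f \right)} = \frac{2 \left(f + \frac{32}{f}\right)}{-1968 + f}$ ($B{\left(f \right)} = 2 \frac{f + \frac{32}{f}}{f - 1968} = 2 \frac{f + \frac{32}{f}}{-1968 + f} = \frac{2 \left(f + \frac{32}{f}\right)}{-1968 + f}$)
$- \frac{81352}{B{\left(\left(-5\right) 30 \right)}} = - \frac{81352}{2 \frac{1}{\left(-5\right) 30} \frac{1}{-1968 - 150} \left(32 + \left(\left(-5\right) 30\right)^{2}\right)} = - \frac{81352}{2 \frac{1}{-150} \frac{1}{-1968 - 150} \left(32 + \left(-150\right)^{2}\right)} = - \frac{81352}{2 \left(- \frac{1}{150}\right) \frac{1}{-2118} \left(32 + 22500\right)} = - \frac{81352}{2 \left(- \frac{1}{150}\right) \left(- \frac{1}{2118}\right) 22532} = - \frac{81352}{\frac{11266}{79425}} = \left(-81352\right) \frac{79425}{11266} = - \frac{3230691300}{5633}$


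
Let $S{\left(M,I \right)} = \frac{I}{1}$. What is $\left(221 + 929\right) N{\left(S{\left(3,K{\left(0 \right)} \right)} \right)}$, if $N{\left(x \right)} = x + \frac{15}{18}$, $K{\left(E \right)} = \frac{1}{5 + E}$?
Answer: $\frac{3565}{3} \approx 1188.3$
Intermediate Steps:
$S{\left(M,I \right)} = I$ ($S{\left(M,I \right)} = I 1 = I$)
$N{\left(x \right)} = \frac{5}{6} + x$ ($N{\left(x \right)} = x + 15 \cdot \frac{1}{18} = x + \frac{5}{6} = \frac{5}{6} + x$)
$\left(221 + 929\right) N{\left(S{\left(3,K{\left(0 \right)} \right)} \right)} = \left(221 + 929\right) \left(\frac{5}{6} + \frac{1}{5 + 0}\right) = 1150 \left(\frac{5}{6} + \frac{1}{5}\right) = 1150 \cdot \frac{31}{30} = \frac{3565}{3}$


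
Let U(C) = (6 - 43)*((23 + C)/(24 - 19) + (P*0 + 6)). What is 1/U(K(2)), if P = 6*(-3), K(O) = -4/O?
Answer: -5/1887 ≈ -0.0026497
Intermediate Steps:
P = -18
U(C) = -1961/5 - 37*C/5 (U(C) = (6 - 43)*((23 + C)/(24 - 19) + (-18*0 + 6)) = -37*((23 + C)/5 + (0 + 6)) = -37*((23 + C)*(1/5) + 6) = -37*((23/5 + C/5) + 6) = -37*(53/5 + C/5) = -1961/5 - 37*C/5)
1/U(K(2)) = 1/(-1961/5 - (-148)/(5*2)) = 1/(-1961/5 - 37/5*(-2)) = 1/(-1961/5 + 74/5) = 1/(-1887/5) = -5/1887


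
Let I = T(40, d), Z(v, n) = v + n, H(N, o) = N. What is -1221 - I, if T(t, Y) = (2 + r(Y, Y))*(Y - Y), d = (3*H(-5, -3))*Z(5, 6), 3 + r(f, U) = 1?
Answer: -1221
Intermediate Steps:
r(f, U) = -2 (r(f, U) = -3 + 1 = -2)
Z(v, n) = n + v
d = -165 (d = (3*(-5))*(6 + 5) = -15*11 = -165)
T(t, Y) = 0 (T(t, Y) = (2 - 2)*(Y - Y) = 0*0 = 0)
I = 0
-1221 - I = -1221 - 1*0 = -1221 + 0 = -1221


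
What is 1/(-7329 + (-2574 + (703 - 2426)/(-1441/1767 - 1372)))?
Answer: -2425765/24019306254 ≈ -0.00010099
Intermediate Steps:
1/(-7329 + (-2574 + (703 - 2426)/(-1441/1767 - 1372))) = 1/(-7329 + (-2574 - 1723/(-1441*1/1767 - 1372))) = 1/(-7329 + (-2574 - 1723/(-1441/1767 - 1372))) = 1/(-7329 + (-2574 - 1723/(-2425765/1767))) = 1/(-7329 + (-2574 - 1723*(-1767/2425765))) = 1/(-7329 + (-2574 + 3044541/2425765)) = 1/(-7329 - 6240874569/2425765) = 1/(-24019306254/2425765) = -2425765/24019306254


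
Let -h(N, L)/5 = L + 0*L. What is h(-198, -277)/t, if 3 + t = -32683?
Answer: -5/118 ≈ -0.042373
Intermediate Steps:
h(N, L) = -5*L (h(N, L) = -5*(L + 0*L) = -5*(L + 0) = -5*L)
t = -32686 (t = -3 - 32683 = -32686)
h(-198, -277)/t = -5*(-277)/(-32686) = 1385*(-1/32686) = -5/118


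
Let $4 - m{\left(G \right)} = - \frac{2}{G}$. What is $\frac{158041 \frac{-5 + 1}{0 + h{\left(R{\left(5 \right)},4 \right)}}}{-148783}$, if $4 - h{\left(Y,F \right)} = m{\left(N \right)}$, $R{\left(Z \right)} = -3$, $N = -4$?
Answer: $\frac{1264328}{148783} \approx 8.4978$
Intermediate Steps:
$m{\left(G \right)} = 4 + \frac{2}{G}$ ($m{\left(G \right)} = 4 - - \frac{2}{G} = 4 + \frac{2}{G}$)
$h{\left(Y,F \right)} = \frac{1}{2}$ ($h{\left(Y,F \right)} = 4 - \left(4 + \frac{2}{-4}\right) = 4 - \left(4 + 2 \left(- \frac{1}{4}\right)\right) = 4 - \left(4 - \frac{1}{2}\right) = 4 - \frac{7}{2} = \frac{1}{2}$)
$\frac{158041 \frac{-5 + 1}{0 + h{\left(R{\left(5 \right)},4 \right)}}}{-148783} = \frac{158041 \frac{-5 + 1}{0 + \frac{1}{2}}}{-148783} = 158041 \left(- 4 \frac{1}{\frac{1}{2}}\right) \left(- \frac{1}{148783}\right) = 158041 \left(\left(-4\right) 2\right) \left(- \frac{1}{148783}\right) = 158041 \left(-8\right) \left(- \frac{1}{148783}\right) = \left(-1264328\right) \left(- \frac{1}{148783}\right) = \frac{1264328}{148783}$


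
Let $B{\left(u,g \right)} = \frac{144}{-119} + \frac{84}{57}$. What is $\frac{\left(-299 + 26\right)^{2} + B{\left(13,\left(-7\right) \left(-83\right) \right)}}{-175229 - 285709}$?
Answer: $- \frac{168510665}{1042180818} \approx -0.16169$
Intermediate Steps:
$B{\left(u,g \right)} = \frac{596}{2261}$ ($B{\left(u,g \right)} = 144 \left(- \frac{1}{119}\right) + 84 \cdot \frac{1}{57} = - \frac{144}{119} + \frac{28}{19} = \frac{596}{2261}$)
$\frac{\left(-299 + 26\right)^{2} + B{\left(13,\left(-7\right) \left(-83\right) \right)}}{-175229 - 285709} = \frac{\left(-299 + 26\right)^{2} + \frac{596}{2261}}{-175229 - 285709} = \frac{\left(-273\right)^{2} + \frac{596}{2261}}{-460938} = \left(74529 + \frac{596}{2261}\right) \left(- \frac{1}{460938}\right) = \frac{168510665}{2261} \left(- \frac{1}{460938}\right) = - \frac{168510665}{1042180818}$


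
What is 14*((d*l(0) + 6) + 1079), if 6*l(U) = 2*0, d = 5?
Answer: 15190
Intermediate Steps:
l(U) = 0 (l(U) = (2*0)/6 = (1/6)*0 = 0)
14*((d*l(0) + 6) + 1079) = 14*((5*0 + 6) + 1079) = 14*((0 + 6) + 1079) = 14*(6 + 1079) = 14*1085 = 15190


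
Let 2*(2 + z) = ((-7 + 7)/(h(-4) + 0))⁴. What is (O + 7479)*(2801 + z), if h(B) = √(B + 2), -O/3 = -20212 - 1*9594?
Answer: 271214703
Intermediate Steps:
O = 89418 (O = -3*(-20212 - 1*9594) = -3*(-20212 - 9594) = -3*(-29806) = 89418)
h(B) = √(2 + B)
z = -2 (z = -2 + ((-7 + 7)/(√(2 - 4) + 0))⁴/2 = -2 + (0/(√(-2) + 0))⁴/2 = -2 + (0/(I*√2 + 0))⁴/2 = -2 + (0/((I*√2)))⁴/2 = -2 + (0*(-I*√2/2))⁴/2 = -2 + (½)*0⁴ = -2 + (½)*0 = -2 + 0 = -2)
(O + 7479)*(2801 + z) = (89418 + 7479)*(2801 - 2) = 96897*2799 = 271214703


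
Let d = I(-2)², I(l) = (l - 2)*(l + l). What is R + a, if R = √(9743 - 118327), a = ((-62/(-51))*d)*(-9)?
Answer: -47616/17 + 14*I*√554 ≈ -2800.9 + 329.52*I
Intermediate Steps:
I(l) = 2*l*(-2 + l) (I(l) = (-2 + l)*(2*l) = 2*l*(-2 + l))
d = 256 (d = (2*(-2)*(-2 - 2))² = (2*(-2)*(-4))² = 16² = 256)
a = -47616/17 (a = (-62/(-51)*256)*(-9) = (-62*(-1/51)*256)*(-9) = ((62/51)*256)*(-9) = (15872/51)*(-9) = -47616/17 ≈ -2800.9)
R = 14*I*√554 (R = √(-108584) = 14*I*√554 ≈ 329.52*I)
R + a = 14*I*√554 - 47616/17 = -47616/17 + 14*I*√554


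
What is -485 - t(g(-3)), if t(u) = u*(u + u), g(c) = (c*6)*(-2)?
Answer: -3077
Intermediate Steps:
g(c) = -12*c (g(c) = (6*c)*(-2) = -12*c)
t(u) = 2*u**2 (t(u) = u*(2*u) = 2*u**2)
-485 - t(g(-3)) = -485 - 2*(-12*(-3))**2 = -485 - 2*36**2 = -485 - 2*1296 = -485 - 1*2592 = -485 - 2592 = -3077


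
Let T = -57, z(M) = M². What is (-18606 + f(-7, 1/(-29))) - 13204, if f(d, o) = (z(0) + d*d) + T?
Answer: -31818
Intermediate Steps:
f(d, o) = -57 + d² (f(d, o) = (0² + d*d) - 57 = (0 + d²) - 57 = d² - 57 = -57 + d²)
(-18606 + f(-7, 1/(-29))) - 13204 = (-18606 + (-57 + (-7)²)) - 13204 = (-18606 + (-57 + 49)) - 13204 = (-18606 - 8) - 13204 = -18614 - 13204 = -31818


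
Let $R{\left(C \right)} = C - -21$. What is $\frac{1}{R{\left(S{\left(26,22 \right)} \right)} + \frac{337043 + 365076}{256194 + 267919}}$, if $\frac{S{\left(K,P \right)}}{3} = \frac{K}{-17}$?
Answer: $\frac{8909921}{158163550} \approx 0.056334$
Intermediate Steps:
$S{\left(K,P \right)} = - \frac{3 K}{17}$ ($S{\left(K,P \right)} = 3 \frac{K}{-17} = 3 K \left(- \frac{1}{17}\right) = 3 \left(- \frac{K}{17}\right) = - \frac{3 K}{17}$)
$R{\left(C \right)} = 21 + C$ ($R{\left(C \right)} = C + 21 = 21 + C$)
$\frac{1}{R{\left(S{\left(26,22 \right)} \right)} + \frac{337043 + 365076}{256194 + 267919}} = \frac{1}{\left(21 - \frac{78}{17}\right) + \frac{337043 + 365076}{256194 + 267919}} = \frac{1}{\left(21 - \frac{78}{17}\right) + \frac{702119}{524113}} = \frac{1}{\frac{279}{17} + 702119 \cdot \frac{1}{524113}} = \frac{1}{\frac{279}{17} + \frac{702119}{524113}} = \frac{1}{\frac{158163550}{8909921}} = \frac{8909921}{158163550}$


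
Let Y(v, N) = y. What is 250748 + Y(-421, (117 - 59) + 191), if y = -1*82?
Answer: 250666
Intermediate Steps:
y = -82
Y(v, N) = -82
250748 + Y(-421, (117 - 59) + 191) = 250748 - 82 = 250666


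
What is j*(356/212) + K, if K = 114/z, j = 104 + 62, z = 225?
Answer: 1110064/3975 ≈ 279.26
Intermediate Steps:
j = 166
K = 38/75 (K = 114/225 = 114*(1/225) = 38/75 ≈ 0.50667)
j*(356/212) + K = 166*(356/212) + 38/75 = 166*(356*(1/212)) + 38/75 = 166*(89/53) + 38/75 = 14774/53 + 38/75 = 1110064/3975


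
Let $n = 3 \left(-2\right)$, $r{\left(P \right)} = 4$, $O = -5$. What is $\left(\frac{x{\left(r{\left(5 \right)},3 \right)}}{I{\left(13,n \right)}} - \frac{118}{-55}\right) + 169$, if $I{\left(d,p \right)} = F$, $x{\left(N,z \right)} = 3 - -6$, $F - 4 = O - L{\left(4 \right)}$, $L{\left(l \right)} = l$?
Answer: $\frac{9314}{55} \approx 169.35$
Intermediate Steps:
$n = -6$
$F = -5$ ($F = 4 - 9 = -5$)
$x{\left(N,z \right)} = 9$ ($x{\left(N,z \right)} = 3 + 6 = 9$)
$I{\left(d,p \right)} = -5$
$\left(\frac{x{\left(r{\left(5 \right)},3 \right)}}{I{\left(13,n \right)}} - \frac{118}{-55}\right) + 169 = \left(\frac{9}{-5} - \frac{118}{-55}\right) + 169 = \left(9 \left(- \frac{1}{5}\right) - - \frac{118}{55}\right) + 169 = \left(- \frac{9}{5} + \frac{118}{55}\right) + 169 = \frac{19}{55} + 169 = \frac{9314}{55}$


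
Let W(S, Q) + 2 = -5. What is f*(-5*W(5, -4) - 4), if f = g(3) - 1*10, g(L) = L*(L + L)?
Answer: 248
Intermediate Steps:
W(S, Q) = -7 (W(S, Q) = -2 - 5 = -7)
g(L) = 2*L² (g(L) = L*(2*L) = 2*L²)
f = 8 (f = 2*3² - 1*10 = 2*9 - 10 = 18 - 10 = 8)
f*(-5*W(5, -4) - 4) = 8*(-5*(-7) - 4) = 8*(35 - 4) = 8*31 = 248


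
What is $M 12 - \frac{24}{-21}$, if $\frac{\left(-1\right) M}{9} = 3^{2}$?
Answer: $- \frac{6796}{7} \approx -970.86$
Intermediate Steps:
$M = -81$ ($M = - 9 \cdot 3^{2} = \left(-9\right) 9 = -81$)
$M 12 - \frac{24}{-21} = \left(-81\right) 12 - \frac{24}{-21} = -972 - - \frac{8}{7} = -972 + \frac{8}{7} = - \frac{6796}{7}$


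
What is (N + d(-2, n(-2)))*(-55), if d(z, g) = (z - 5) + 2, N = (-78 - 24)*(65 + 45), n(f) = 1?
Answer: 617375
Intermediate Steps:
N = -11220 (N = -102*110 = -11220)
d(z, g) = -3 + z (d(z, g) = (-5 + z) + 2 = -3 + z)
(N + d(-2, n(-2)))*(-55) = (-11220 + (-3 - 2))*(-55) = (-11220 - 5)*(-55) = -11225*(-55) = 617375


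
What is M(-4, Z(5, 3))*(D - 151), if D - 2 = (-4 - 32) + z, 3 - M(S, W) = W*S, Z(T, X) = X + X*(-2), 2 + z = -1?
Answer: 1692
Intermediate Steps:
z = -3 (z = -2 - 1 = -3)
Z(T, X) = -X (Z(T, X) = X - 2*X = -X)
M(S, W) = 3 - S*W (M(S, W) = 3 - W*S = 3 - S*W)
D = -37 (D = 2 + ((-4 - 32) - 3) = 2 + (-36 - 3) = 2 - 39 = -37)
M(-4, Z(5, 3))*(D - 151) = (3 - 1*(-4)*(-1*3))*(-37 - 151) = (3 - 1*(-4)*(-3))*(-188) = (3 - 12)*(-188) = -9*(-188) = 1692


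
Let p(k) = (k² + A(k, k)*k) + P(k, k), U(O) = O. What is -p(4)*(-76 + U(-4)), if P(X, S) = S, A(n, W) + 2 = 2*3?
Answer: 2880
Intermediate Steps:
A(n, W) = 4 (A(n, W) = -2 + 2*3 = -2 + 6 = 4)
p(k) = k² + 5*k (p(k) = (k² + 4*k) + k = k² + 5*k)
-p(4)*(-76 + U(-4)) = -4*(5 + 4)*(-76 - 4) = -4*9*(-80) = -36*(-80) = -1*(-2880) = 2880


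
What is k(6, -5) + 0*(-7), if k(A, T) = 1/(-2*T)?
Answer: ⅒ ≈ 0.10000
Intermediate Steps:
k(A, T) = -1/(2*T)
k(6, -5) + 0*(-7) = -½/(-5) + 0*(-7) = -½*(-⅕) + 0 = ⅒ + 0 = ⅒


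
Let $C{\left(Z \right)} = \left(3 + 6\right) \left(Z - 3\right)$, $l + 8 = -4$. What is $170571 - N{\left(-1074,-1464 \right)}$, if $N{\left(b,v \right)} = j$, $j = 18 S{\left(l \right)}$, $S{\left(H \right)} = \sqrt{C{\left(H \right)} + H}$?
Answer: $170571 - 126 i \sqrt{3} \approx 1.7057 \cdot 10^{5} - 218.24 i$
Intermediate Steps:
$l = -12$ ($l = -8 - 4 = -12$)
$C{\left(Z \right)} = -27 + 9 Z$ ($C{\left(Z \right)} = 9 \left(-3 + Z\right) = -27 + 9 Z$)
$S{\left(H \right)} = \sqrt{-27 + 10 H}$ ($S{\left(H \right)} = \sqrt{\left(-27 + 9 H\right) + H} = \sqrt{-27 + 10 H}$)
$j = 126 i \sqrt{3}$ ($j = 18 \sqrt{-27 + 10 \left(-12\right)} = 18 \sqrt{-27 - 120} = 18 \sqrt{-147} = 18 \cdot 7 i \sqrt{3} = 126 i \sqrt{3} \approx 218.24 i$)
$N{\left(b,v \right)} = 126 i \sqrt{3}$
$170571 - N{\left(-1074,-1464 \right)} = 170571 - 126 i \sqrt{3}$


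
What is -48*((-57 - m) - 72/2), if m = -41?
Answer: 2496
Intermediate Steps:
-48*((-57 - m) - 72/2) = -48*((-57 - 1*(-41)) - 72/2) = -48*((-57 + 41) - 72*½) = -48*(-16 - 36) = -48*(-52) = 2496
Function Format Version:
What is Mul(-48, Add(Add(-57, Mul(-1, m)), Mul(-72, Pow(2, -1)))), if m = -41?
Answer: 2496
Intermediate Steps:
Mul(-48, Add(Add(-57, Mul(-1, m)), Mul(-72, Pow(2, -1)))) = Mul(-48, Add(Add(-57, Mul(-1, -41)), Mul(-72, Pow(2, -1)))) = Mul(-48, Add(Add(-57, 41), Mul(-72, Rational(1, 2)))) = Mul(-48, Add(-16, -36)) = Mul(-48, -52) = 2496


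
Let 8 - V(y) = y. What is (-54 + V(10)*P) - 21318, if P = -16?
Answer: -21340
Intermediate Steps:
V(y) = 8 - y
(-54 + V(10)*P) - 21318 = (-54 + (8 - 1*10)*(-16)) - 21318 = (-54 + (8 - 10)*(-16)) - 21318 = (-54 - 2*(-16)) - 21318 = (-54 + 32) - 21318 = -22 - 21318 = -21340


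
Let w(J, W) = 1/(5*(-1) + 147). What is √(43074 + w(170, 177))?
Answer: √868544278/142 ≈ 207.54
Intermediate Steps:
w(J, W) = 1/142 (w(J, W) = 1/(-5 + 147) = 1/142)
√(43074 + w(170, 177)) = √(43074 + 1/142) = √(6116509/142) = √868544278/142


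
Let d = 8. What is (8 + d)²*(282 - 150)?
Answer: 33792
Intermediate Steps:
(8 + d)²*(282 - 150) = (8 + 8)²*(282 - 150) = 16²*132 = 256*132 = 33792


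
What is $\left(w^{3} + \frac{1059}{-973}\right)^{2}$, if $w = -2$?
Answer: $\frac{78198649}{946729} \approx 82.599$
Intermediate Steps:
$\left(w^{3} + \frac{1059}{-973}\right)^{2} = \left(\left(-2\right)^{3} + \frac{1059}{-973}\right)^{2} = \left(-8 + 1059 \left(- \frac{1}{973}\right)\right)^{2} = \left(-8 - \frac{1059}{973}\right)^{2} = \left(- \frac{8843}{973}\right)^{2} = \frac{78198649}{946729}$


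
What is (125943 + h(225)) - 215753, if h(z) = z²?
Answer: -39185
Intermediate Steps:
(125943 + h(225)) - 215753 = (125943 + 225²) - 215753 = (125943 + 50625) - 215753 = 176568 - 215753 = -39185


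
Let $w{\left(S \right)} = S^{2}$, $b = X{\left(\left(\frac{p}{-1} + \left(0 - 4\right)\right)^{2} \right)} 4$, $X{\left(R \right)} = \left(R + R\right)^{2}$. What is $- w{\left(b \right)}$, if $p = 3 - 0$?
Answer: $-1475789056$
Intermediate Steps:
$p = 3$ ($p = 3 + 0 = 3$)
$X{\left(R \right)} = 4 R^{2}$ ($X{\left(R \right)} = \left(2 R\right)^{2} = 4 R^{2}$)
$b = 38416$ ($b = 4 \left(\left(\frac{3}{-1} + \left(0 - 4\right)\right)^{2}\right)^{2} \cdot 4 = 4 \left(\left(3 \left(-1\right) - 4\right)^{2}\right)^{2} \cdot 4 = 4 \left(\left(-3 - 4\right)^{2}\right)^{2} \cdot 4 = 4 \left(\left(-7\right)^{2}\right)^{2} \cdot 4 = 4 \cdot 49^{2} \cdot 4 = 4 \cdot 2401 \cdot 4 = 9604 \cdot 4 = 38416$)
$- w{\left(b \right)} = - 38416^{2} = \left(-1\right) 1475789056 = -1475789056$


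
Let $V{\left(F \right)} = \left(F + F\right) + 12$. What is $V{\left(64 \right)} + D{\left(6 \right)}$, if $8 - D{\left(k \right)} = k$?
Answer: $142$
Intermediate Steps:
$D{\left(k \right)} = 8 - k$
$V{\left(F \right)} = 12 + 2 F$ ($V{\left(F \right)} = 2 F + 12 = 12 + 2 F$)
$V{\left(64 \right)} + D{\left(6 \right)} = \left(12 + 2 \cdot 64\right) + \left(8 - 6\right) = \left(12 + 128\right) + \left(8 - 6\right) = 140 + 2 = 142$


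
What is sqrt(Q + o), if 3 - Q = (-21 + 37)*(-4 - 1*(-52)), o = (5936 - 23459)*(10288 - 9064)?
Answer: 21*I*sqrt(48637) ≈ 4631.3*I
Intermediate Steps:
o = -21448152 (o = -17523*1224 = -21448152)
Q = -765 (Q = 3 - (-21 + 37)*(-4 - 1*(-52)) = 3 - 16*(-4 + 52) = 3 - 16*48 = 3 - 1*768 = 3 - 768 = -765)
sqrt(Q + o) = sqrt(-765 - 21448152) = sqrt(-21448917) = 21*I*sqrt(48637)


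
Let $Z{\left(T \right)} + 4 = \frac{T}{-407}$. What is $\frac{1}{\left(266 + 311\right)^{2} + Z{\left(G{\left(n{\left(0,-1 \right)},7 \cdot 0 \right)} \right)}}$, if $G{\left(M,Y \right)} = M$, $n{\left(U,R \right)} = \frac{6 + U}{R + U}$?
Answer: $\frac{407}{135500481} \approx 3.0037 \cdot 10^{-6}$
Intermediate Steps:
$n{\left(U,R \right)} = \frac{6 + U}{R + U}$
$Z{\left(T \right)} = -4 - \frac{T}{407}$ ($Z{\left(T \right)} = -4 + \frac{T}{-407} = -4 + T \left(- \frac{1}{407}\right) = -4 - \frac{T}{407}$)
$\frac{1}{\left(266 + 311\right)^{2} + Z{\left(G{\left(n{\left(0,-1 \right)},7 \cdot 0 \right)} \right)}} = \frac{1}{\left(266 + 311\right)^{2} - \left(4 + \frac{\frac{1}{-1 + 0} \left(6 + 0\right)}{407}\right)} = \frac{1}{577^{2} - \left(4 + \frac{\frac{1}{-1} \cdot 6}{407}\right)} = \frac{1}{332929 - \left(4 + \frac{\left(-1\right) 6}{407}\right)} = \frac{1}{332929 - \frac{1622}{407}} = \frac{1}{\frac{135500481}{407}} = \frac{407}{135500481}$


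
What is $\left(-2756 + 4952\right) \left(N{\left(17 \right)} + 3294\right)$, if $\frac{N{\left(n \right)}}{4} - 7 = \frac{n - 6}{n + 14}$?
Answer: $\frac{226245096}{31} \approx 7.2982 \cdot 10^{6}$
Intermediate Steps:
$N{\left(n \right)} = 28 + \frac{4 \left(-6 + n\right)}{14 + n}$ ($N{\left(n \right)} = 28 + 4 \frac{n - 6}{n + 14} = 28 + 4 \frac{-6 + n}{14 + n} = 28 + \frac{4 \left(-6 + n\right)}{14 + n}$)
$\left(-2756 + 4952\right) \left(N{\left(17 \right)} + 3294\right) = \left(-2756 + 4952\right) \left(\frac{16 \left(23 + 2 \cdot 17\right)}{14 + 17} + 3294\right) = 2196 \left(\frac{16 \left(23 + 34\right)}{31} + 3294\right) = 2196 \left(16 \cdot \frac{1}{31} \cdot 57 + 3294\right) = 2196 \left(\frac{912}{31} + 3294\right) = 2196 \cdot \frac{103026}{31} = \frac{226245096}{31}$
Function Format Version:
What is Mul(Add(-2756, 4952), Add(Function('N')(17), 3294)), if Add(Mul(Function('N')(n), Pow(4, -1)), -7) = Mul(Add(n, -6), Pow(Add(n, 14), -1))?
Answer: Rational(226245096, 31) ≈ 7.2982e+6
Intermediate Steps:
Function('N')(n) = Add(28, Mul(4, Pow(Add(14, n), -1), Add(-6, n))) (Function('N')(n) = Add(28, Mul(4, Mul(Add(n, -6), Pow(Add(n, 14), -1)))) = Add(28, Mul(4, Mul(Add(-6, n), Pow(Add(14, n), -1)))) = Add(28, Mul(4, Mul(Pow(Add(14, n), -1), Add(-6, n)))) = Add(28, Mul(4, Pow(Add(14, n), -1), Add(-6, n))))
Mul(Add(-2756, 4952), Add(Function('N')(17), 3294)) = Mul(Add(-2756, 4952), Add(Mul(16, Pow(Add(14, 17), -1), Add(23, Mul(2, 17))), 3294)) = Mul(2196, Add(Mul(16, Pow(31, -1), Add(23, 34)), 3294)) = Mul(2196, Add(Mul(16, Rational(1, 31), 57), 3294)) = Mul(2196, Add(Rational(912, 31), 3294)) = Mul(2196, Rational(103026, 31)) = Rational(226245096, 31)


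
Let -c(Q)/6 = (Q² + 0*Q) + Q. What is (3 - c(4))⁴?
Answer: 228886641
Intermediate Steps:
c(Q) = -6*Q - 6*Q² (c(Q) = -6*((Q² + 0*Q) + Q) = -6*((Q² + 0) + Q) = -6*(Q² + Q) = -6*(Q + Q²) = -6*Q - 6*Q²)
(3 - c(4))⁴ = (3 - (-6)*4*(1 + 4))⁴ = (3 - (-6)*4*5)⁴ = (3 - 1*(-120))⁴ = (3 + 120)⁴ = 123⁴ = 228886641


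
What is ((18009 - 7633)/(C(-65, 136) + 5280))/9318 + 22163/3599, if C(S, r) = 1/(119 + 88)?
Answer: 37620064921807/6108828990367 ≈ 6.1583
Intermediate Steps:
C(S, r) = 1/207
((18009 - 7633)/(C(-65, 136) + 5280))/9318 + 22163/3599 = ((18009 - 7633)/(1/207 + 5280))/9318 + 22163/3599 = (10376/(1092961/207))*(1/9318) + 22163*(1/3599) = (10376*(207/1092961))*(1/9318) + 22163/3599 = (2147832/1092961)*(1/9318) + 22163/3599 = 357972/1697368433 + 22163/3599 = 37620064921807/6108828990367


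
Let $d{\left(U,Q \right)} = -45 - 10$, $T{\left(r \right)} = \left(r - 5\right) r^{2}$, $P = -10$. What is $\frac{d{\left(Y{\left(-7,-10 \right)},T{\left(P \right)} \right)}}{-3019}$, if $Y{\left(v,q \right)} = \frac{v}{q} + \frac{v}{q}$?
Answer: $\frac{55}{3019} \approx 0.018218$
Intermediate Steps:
$T{\left(r \right)} = r^{2} \left(-5 + r\right)$ ($T{\left(r \right)} = \left(-5 + r\right) r^{2} = r^{2} \left(-5 + r\right)$)
$Y{\left(v,q \right)} = \frac{2 v}{q}$
$d{\left(U,Q \right)} = -55$
$\frac{d{\left(Y{\left(-7,-10 \right)},T{\left(P \right)} \right)}}{-3019} = - \frac{55}{-3019} = \left(-55\right) \left(- \frac{1}{3019}\right) = \frac{55}{3019}$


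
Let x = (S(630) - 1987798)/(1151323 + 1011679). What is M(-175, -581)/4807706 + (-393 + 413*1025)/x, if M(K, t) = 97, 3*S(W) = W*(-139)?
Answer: -1099525681708619037/2424271327382 ≈ -4.5355e+5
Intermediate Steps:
S(W) = -139*W/3 (S(W) = (W*(-139))/3 = (-139*W)/3 = -139*W/3)
x = -1008494/1081501 (x = (-139/3*630 - 1987798)/(1151323 + 1011679) = (-29190 - 1987798)/2163002 = -2016988*1/2163002 = -1008494/1081501 ≈ -0.93250)
M(-175, -581)/4807706 + (-393 + 413*1025)/x = 97/4807706 + (-393 + 413*1025)/(-1008494/1081501) = 97*(1/4807706) + (-393 + 423325)*(-1081501/1008494) = 97/4807706 + 422932*(-1081501/1008494) = 97/4807706 - 228700690466/504247 = -1099525681708619037/2424271327382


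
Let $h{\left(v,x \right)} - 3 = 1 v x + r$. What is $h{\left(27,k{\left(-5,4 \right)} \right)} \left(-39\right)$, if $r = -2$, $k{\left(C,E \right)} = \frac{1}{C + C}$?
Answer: $\frac{663}{10} \approx 66.3$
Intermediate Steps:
$k{\left(C,E \right)} = \frac{1}{2 C}$
$h{\left(v,x \right)} = 1 + v x$ ($h{\left(v,x \right)} = 3 + \left(1 v x - 2\right) = 3 + \left(v x - 2\right) = 3 + \left(-2 + v x\right) = 1 + v x$)
$h{\left(27,k{\left(-5,4 \right)} \right)} \left(-39\right) = \left(1 + 27 \frac{1}{2 \left(-5\right)}\right) \left(-39\right) = \left(1 + 27 \cdot \frac{1}{2} \left(- \frac{1}{5}\right)\right) \left(-39\right) = \left(1 + 27 \left(- \frac{1}{10}\right)\right) \left(-39\right) = \left(1 - \frac{27}{10}\right) \left(-39\right) = \left(- \frac{17}{10}\right) \left(-39\right) = \frac{663}{10}$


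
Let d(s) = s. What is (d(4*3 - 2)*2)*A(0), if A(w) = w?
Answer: 0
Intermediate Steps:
(d(4*3 - 2)*2)*A(0) = ((4*3 - 2)*2)*0 = ((12 - 2)*2)*0 = (10*2)*0 = 20*0 = 0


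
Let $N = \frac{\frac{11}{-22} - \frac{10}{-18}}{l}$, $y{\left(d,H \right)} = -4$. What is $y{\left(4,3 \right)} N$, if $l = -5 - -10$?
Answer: $- \frac{2}{45} \approx -0.044444$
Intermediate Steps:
$l = 5$ ($l = -5 + 10 = 5$)
$N = \frac{1}{90}$ ($N = \frac{\frac{11}{-22} - \frac{10}{-18}}{5} = \left(11 \left(- \frac{1}{22}\right) - - \frac{5}{9}\right) \frac{1}{5} = \left(- \frac{1}{2} + \frac{5}{9}\right) \frac{1}{5} = \frac{1}{18} \cdot \frac{1}{5} = \frac{1}{90} \approx 0.011111$)
$y{\left(4,3 \right)} N = \left(-4\right) \frac{1}{90} = - \frac{2}{45}$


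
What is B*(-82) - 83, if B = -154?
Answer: 12545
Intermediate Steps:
B*(-82) - 83 = -154*(-82) - 83 = 12628 - 83 = 12545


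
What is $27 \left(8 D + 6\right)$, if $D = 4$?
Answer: $1026$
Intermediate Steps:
$27 \left(8 D + 6\right) = 27 \left(8 \cdot 4 + 6\right) = 27 \left(32 + 6\right) = 27 \cdot 38 = 1026$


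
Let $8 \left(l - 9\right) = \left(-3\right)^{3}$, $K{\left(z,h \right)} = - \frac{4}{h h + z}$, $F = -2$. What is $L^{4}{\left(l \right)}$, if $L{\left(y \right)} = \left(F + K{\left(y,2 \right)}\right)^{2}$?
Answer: $\frac{1432529432742502656}{1235736291547681} \approx 1159.3$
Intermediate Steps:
$K{\left(z,h \right)} = - \frac{4}{z + h^{2}}$ ($K{\left(z,h \right)} = - \frac{4}{h^{2} + z} = - \frac{4}{z + h^{2}}$)
$l = \frac{45}{8}$ ($l = 9 + \frac{\left(-3\right)^{3}}{8} = 9 + \frac{1}{8} \left(-27\right) = 9 - \frac{27}{8} = \frac{45}{8} \approx 5.625$)
$L{\left(y \right)} = \left(-2 - \frac{4}{4 + y}\right)^{2}$ ($L{\left(y \right)} = \left(-2 - \frac{4}{y + 2^{2}}\right)^{2} = \left(-2 - \frac{4}{y + 4}\right)^{2} = \left(-2 - \frac{4}{4 + y}\right)^{2}$)
$L^{4}{\left(l \right)} = \left(\frac{4 \left(6 + \frac{45}{8}\right)^{2}}{\left(4 + \frac{45}{8}\right)^{2}}\right)^{4} = \left(\frac{4 \left(\frac{93}{8}\right)^{2}}{\frac{5929}{64}}\right)^{4} = \left(4 \cdot \frac{64}{5929} \cdot \frac{8649}{64}\right)^{4} = \left(\frac{34596}{5929}\right)^{4} = \frac{1432529432742502656}{1235736291547681}$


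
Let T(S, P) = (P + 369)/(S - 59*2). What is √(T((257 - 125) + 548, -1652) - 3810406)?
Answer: I*√1203494593710/562 ≈ 1952.0*I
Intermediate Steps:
T(S, P) = (369 + P)/(-118 + S) (T(S, P) = (369 + P)/(S - 118) = (369 + P)/(-118 + S))
√(T((257 - 125) + 548, -1652) - 3810406) = √((369 - 1652)/(-118 + ((257 - 125) + 548)) - 3810406) = √(-1283/(-118 + (132 + 548)) - 3810406) = √(-1283/(-118 + 680) - 3810406) = √(-1283/562 - 3810406) = √(-2141449455/562) = I*√1203494593710/562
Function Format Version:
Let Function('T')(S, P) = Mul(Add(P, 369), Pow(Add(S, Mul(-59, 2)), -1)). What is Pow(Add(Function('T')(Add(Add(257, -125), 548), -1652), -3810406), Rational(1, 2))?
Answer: Mul(Rational(1, 562), I, Pow(1203494593710, Rational(1, 2))) ≈ Mul(1952.0, I)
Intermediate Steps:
Function('T')(S, P) = Mul(Pow(Add(-118, S), -1), Add(369, P)) (Function('T')(S, P) = Mul(Add(369, P), Pow(Add(S, -118), -1)) = Mul(Add(369, P), Pow(Add(-118, S), -1)) = Mul(Pow(Add(-118, S), -1), Add(369, P)))
Pow(Add(Function('T')(Add(Add(257, -125), 548), -1652), -3810406), Rational(1, 2)) = Pow(Add(Mul(Pow(Add(-118, Add(Add(257, -125), 548)), -1), Add(369, -1652)), -3810406), Rational(1, 2)) = Pow(Add(Mul(Pow(Add(-118, Add(132, 548)), -1), -1283), -3810406), Rational(1, 2)) = Pow(Add(Mul(Pow(Add(-118, 680), -1), -1283), -3810406), Rational(1, 2)) = Pow(Add(Mul(Pow(562, -1), -1283), -3810406), Rational(1, 2)) = Pow(Add(Mul(Rational(1, 562), -1283), -3810406), Rational(1, 2)) = Pow(Add(Rational(-1283, 562), -3810406), Rational(1, 2)) = Pow(Rational(-2141449455, 562), Rational(1, 2)) = Mul(Rational(1, 562), I, Pow(1203494593710, Rational(1, 2)))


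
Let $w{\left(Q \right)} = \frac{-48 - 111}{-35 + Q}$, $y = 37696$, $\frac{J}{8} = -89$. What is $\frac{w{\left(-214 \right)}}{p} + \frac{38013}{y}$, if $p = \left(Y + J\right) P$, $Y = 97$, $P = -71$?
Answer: $\frac{137768522423}{136617654720} \approx 1.0084$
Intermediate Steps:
$J = -712$ ($J = 8 \left(-89\right) = -712$)
$w{\left(Q \right)} = - \frac{159}{-35 + Q}$
$p = 43665$ ($p = \left(97 - 712\right) \left(-71\right) = \left(-615\right) \left(-71\right) = 43665$)
$\frac{w{\left(-214 \right)}}{p} + \frac{38013}{y} = \frac{\left(-159\right) \frac{1}{-35 - 214}}{43665} + \frac{38013}{37696} = - \frac{159}{-249} \cdot \frac{1}{43665} + 38013 \cdot \frac{1}{37696} = \left(-159\right) \left(- \frac{1}{249}\right) \frac{1}{43665} + \frac{38013}{37696} = \frac{53}{83} \cdot \frac{1}{43665} + \frac{38013}{37696} = \frac{53}{3624195} + \frac{38013}{37696} = \frac{137768522423}{136617654720}$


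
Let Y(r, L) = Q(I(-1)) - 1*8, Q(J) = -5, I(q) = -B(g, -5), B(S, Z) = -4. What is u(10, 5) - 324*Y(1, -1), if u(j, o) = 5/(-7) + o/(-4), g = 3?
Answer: 117881/28 ≈ 4210.0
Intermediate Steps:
u(j, o) = -5/7 - o/4 (u(j, o) = 5*(-1/7) + o*(-1/4) = -5/7 - o/4)
I(q) = 4 (I(q) = -1*(-4) = 4)
Y(r, L) = -13 (Y(r, L) = -5 - 1*8 = -5 - 8 = -13)
u(10, 5) - 324*Y(1, -1) = (-5/7 - 1/4*5) - 324*(-13) = (-5/7 - 5/4) + 4212 = -55/28 + 4212 = 117881/28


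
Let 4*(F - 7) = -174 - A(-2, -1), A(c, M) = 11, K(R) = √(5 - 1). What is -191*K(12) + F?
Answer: -1685/4 ≈ -421.25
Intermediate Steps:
K(R) = 2 (K(R) = √4 = 2)
F = -157/4 (F = 7 + (-174 - 1*11)/4 = 7 + (-174 - 11)/4 = 7 + (¼)*(-185) = 7 - 185/4 = -157/4 ≈ -39.250)
-191*K(12) + F = -191*2 - 157/4 = -382 - 157/4 = -1685/4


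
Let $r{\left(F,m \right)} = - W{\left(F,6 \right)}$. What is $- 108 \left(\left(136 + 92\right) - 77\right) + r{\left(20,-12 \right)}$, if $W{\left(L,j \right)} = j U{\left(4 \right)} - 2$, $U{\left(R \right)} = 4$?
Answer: $-16330$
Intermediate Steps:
$W{\left(L,j \right)} = -2 + 4 j$ ($W{\left(L,j \right)} = j 4 - 2 = 4 j - 2 = -2 + 4 j$)
$r{\left(F,m \right)} = -22$ ($r{\left(F,m \right)} = - (-2 + 4 \cdot 6) = - (-2 + 24) = \left(-1\right) 22 = -22$)
$- 108 \left(\left(136 + 92\right) - 77\right) + r{\left(20,-12 \right)} = - 108 \left(\left(136 + 92\right) - 77\right) - 22 = - 108 \left(228 - 77\right) - 22 = \left(-108\right) 151 - 22 = -16308 - 22 = -16330$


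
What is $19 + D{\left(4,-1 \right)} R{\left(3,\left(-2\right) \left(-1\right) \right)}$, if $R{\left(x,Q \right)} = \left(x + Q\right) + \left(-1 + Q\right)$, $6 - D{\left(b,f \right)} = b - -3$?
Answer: $13$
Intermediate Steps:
$D{\left(b,f \right)} = 3 - b$ ($D{\left(b,f \right)} = 6 - \left(b - -3\right) = 6 - \left(b + 3\right) = 6 - \left(3 + b\right) = 3 - b$)
$R{\left(x,Q \right)} = -1 + x + 2 Q$ ($R{\left(x,Q \right)} = \left(Q + x\right) + \left(-1 + Q\right) = -1 + x + 2 Q$)
$19 + D{\left(4,-1 \right)} R{\left(3,\left(-2\right) \left(-1\right) \right)} = 19 + \left(3 - 4\right) \left(-1 + 3 + 2 \left(\left(-2\right) \left(-1\right)\right)\right) = 19 + \left(3 - 4\right) \left(-1 + 3 + 2 \cdot 2\right) = 19 - \left(-1 + 3 + 4\right) = 19 - 6 = 13$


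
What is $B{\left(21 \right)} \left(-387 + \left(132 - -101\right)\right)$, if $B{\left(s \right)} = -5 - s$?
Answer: $4004$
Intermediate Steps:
$B{\left(21 \right)} \left(-387 + \left(132 - -101\right)\right) = \left(-5 - 21\right) \left(-387 + \left(132 - -101\right)\right) = \left(-5 - 21\right) \left(-387 + \left(132 + 101\right)\right) = - 26 \left(-387 + 233\right) = \left(-26\right) \left(-154\right) = 4004$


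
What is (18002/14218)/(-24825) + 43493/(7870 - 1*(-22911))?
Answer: 7675407811244/5432259352425 ≈ 1.4129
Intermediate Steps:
(18002/14218)/(-24825) + 43493/(7870 - 1*(-22911)) = (18002*(1/14218))*(-1/24825) + 43493/(7870 + 22911) = (9001/7109)*(-1/24825) + 43493/30781 = -9001/176480925 + 43493*(1/30781) = -9001/176480925 + 43493/30781 = 7675407811244/5432259352425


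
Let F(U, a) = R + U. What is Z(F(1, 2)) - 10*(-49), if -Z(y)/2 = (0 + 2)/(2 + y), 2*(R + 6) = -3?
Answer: 4418/9 ≈ 490.89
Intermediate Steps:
R = -15/2 (R = -6 + (½)*(-3) = -6 - 3/2 = -15/2 ≈ -7.5000)
F(U, a) = -15/2 + U
Z(y) = -4/(2 + y) (Z(y) = -2*(0 + 2)/(2 + y) = -4/(2 + y))
Z(F(1, 2)) - 10*(-49) = -4/(2 + (-15/2 + 1)) - 10*(-49) = -4/(2 - 13/2) + 490 = -4/(-9/2) + 490 = -4*(-2/9) + 490 = 8/9 + 490 = 4418/9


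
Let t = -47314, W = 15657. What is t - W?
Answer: -62971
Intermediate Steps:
t - W = -47314 - 1*15657 = -47314 - 15657 = -62971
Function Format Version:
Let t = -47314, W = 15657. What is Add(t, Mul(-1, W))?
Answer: -62971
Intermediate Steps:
Add(t, Mul(-1, W)) = Add(-47314, Mul(-1, 15657)) = Add(-47314, -15657) = -62971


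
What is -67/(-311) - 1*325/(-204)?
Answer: 114743/63444 ≈ 1.8086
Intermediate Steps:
-67/(-311) - 1*325/(-204) = -67*(-1/311) - 325*(-1/204) = 67/311 + 325/204 = 114743/63444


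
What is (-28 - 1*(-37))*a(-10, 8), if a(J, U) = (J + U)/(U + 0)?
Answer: -9/4 ≈ -2.2500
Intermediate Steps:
a(J, U) = (J + U)/U
(-28 - 1*(-37))*a(-10, 8) = (-28 - 1*(-37))*((-10 + 8)/8) = (-28 + 37)*((1/8)*(-2)) = 9*(-1/4) = -9/4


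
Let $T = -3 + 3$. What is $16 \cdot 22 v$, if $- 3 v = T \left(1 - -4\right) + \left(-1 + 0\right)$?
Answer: $\frac{352}{3} \approx 117.33$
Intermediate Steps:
$T = 0$
$v = \frac{1}{3}$ ($v = - \frac{0 \left(1 - -4\right) + \left(-1 + 0\right)}{3} = - \frac{0 \left(1 + 4\right) - 1}{3} = - \frac{0 \cdot 5 - 1}{3} = - \frac{0 - 1}{3} = \left(- \frac{1}{3}\right) \left(-1\right) = \frac{1}{3} \approx 0.33333$)
$16 \cdot 22 v = 16 \cdot 22 \cdot \frac{1}{3} = 352 \cdot \frac{1}{3} = \frac{352}{3}$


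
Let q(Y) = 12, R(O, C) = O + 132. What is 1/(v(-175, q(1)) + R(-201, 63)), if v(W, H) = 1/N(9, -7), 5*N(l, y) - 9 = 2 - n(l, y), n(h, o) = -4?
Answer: -3/206 ≈ -0.014563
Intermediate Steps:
R(O, C) = 132 + O
N(l, y) = 3 (N(l, y) = 9/5 + (2 - 1*(-4))/5 = 9/5 + (2 + 4)/5 = 9/5 + (⅕)*6 = 9/5 + 6/5 = 3)
v(W, H) = ⅓ (v(W, H) = 1/3 = ⅓)
1/(v(-175, q(1)) + R(-201, 63)) = 1/(⅓ + (132 - 201)) = 1/(⅓ - 69) = 1/(-206/3) = -3/206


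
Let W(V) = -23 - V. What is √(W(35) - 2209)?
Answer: I*√2267 ≈ 47.613*I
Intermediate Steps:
√(W(35) - 2209) = √((-23 - 1*35) - 2209) = √((-23 - 35) - 2209) = √(-58 - 2209) = √(-2267) = I*√2267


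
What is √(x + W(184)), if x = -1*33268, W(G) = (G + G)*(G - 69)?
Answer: 2*√2263 ≈ 95.142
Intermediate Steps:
W(G) = 2*G*(-69 + G) (W(G) = (2*G)*(-69 + G) = 2*G*(-69 + G))
x = -33268
√(x + W(184)) = √(-33268 + 2*184*(-69 + 184)) = √(-33268 + 2*184*115) = √(-33268 + 42320) = √9052 = 2*√2263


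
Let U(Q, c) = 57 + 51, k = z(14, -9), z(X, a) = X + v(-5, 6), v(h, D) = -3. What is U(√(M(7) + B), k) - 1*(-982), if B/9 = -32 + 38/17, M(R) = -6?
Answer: 1090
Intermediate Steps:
B = -4554/17 (B = 9*(-32 + 38/17) = 9*(-506/17) = -4554/17 ≈ -267.88)
z(X, a) = -3 + X (z(X, a) = X - 3 = -3 + X)
k = 11 (k = -3 + 14 = 11)
U(Q, c) = 108
U(√(M(7) + B), k) - 1*(-982) = 108 - 1*(-982) = 108 + 982 = 1090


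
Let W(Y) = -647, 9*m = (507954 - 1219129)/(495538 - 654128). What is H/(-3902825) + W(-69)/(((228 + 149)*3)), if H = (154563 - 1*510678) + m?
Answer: -40390251955187/84003760553310 ≈ -0.48081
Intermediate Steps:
m = 142235/285462 (m = ((507954 - 1219129)/(495538 - 654128))/9 = (-711175/(-158590))/9 = (-711175*(-1/158590))/9 = (⅑)*(142235/31718) = 142235/285462 ≈ 0.49826)
H = -101657157895/285462 (H = (154563 - 1*510678) + 142235/285462 = (154563 - 510678) + 142235/285462 = -356115 + 142235/285462 = -101657157895/285462 ≈ -3.5611e+5)
H/(-3902825) + W(-69)/(((228 + 149)*3)) = -101657157895/285462/(-3902825) - 647*1/(3*(228 + 149)) = -101657157895/285462*(-1/3902825) - 647/(377*3) = 20331431579/222821646030 - 647/1131 = -40390251955187/84003760553310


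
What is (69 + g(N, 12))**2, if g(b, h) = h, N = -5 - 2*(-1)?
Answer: 6561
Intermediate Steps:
N = -3 (N = -5 + 2 = -3)
(69 + g(N, 12))**2 = (69 + 12)**2 = 81**2 = 6561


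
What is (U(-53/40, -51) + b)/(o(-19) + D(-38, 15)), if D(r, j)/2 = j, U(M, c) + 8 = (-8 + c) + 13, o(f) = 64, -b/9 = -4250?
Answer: 19098/47 ≈ 406.34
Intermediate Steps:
b = 38250 (b = -9*(-4250) = 38250)
U(M, c) = -3 + c (U(M, c) = -8 + ((-8 + c) + 13) = -8 + (5 + c) = -3 + c)
D(r, j) = 2*j
(U(-53/40, -51) + b)/(o(-19) + D(-38, 15)) = ((-3 - 51) + 38250)/(64 + 2*15) = (-54 + 38250)/(64 + 30) = 38196/94 = 38196*(1/94) = 19098/47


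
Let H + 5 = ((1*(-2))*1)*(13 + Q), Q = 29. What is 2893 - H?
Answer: 2982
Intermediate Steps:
H = -89 (H = -5 + ((1*(-2))*1)*(13 + 29) = -5 - 2*1*42 = -5 - 2*42 = -5 - 84 = -89)
2893 - H = 2893 - 1*(-89) = 2893 + 89 = 2982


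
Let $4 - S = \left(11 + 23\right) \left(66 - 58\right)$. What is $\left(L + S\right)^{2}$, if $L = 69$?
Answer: $39601$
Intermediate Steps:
$S = -268$ ($S = 4 - \left(11 + 23\right) \left(66 - 58\right) = 4 - 34 \cdot 8 = 4 - 272 = -268$)
$\left(L + S\right)^{2} = \left(69 - 268\right)^{2} = \left(-199\right)^{2} = 39601$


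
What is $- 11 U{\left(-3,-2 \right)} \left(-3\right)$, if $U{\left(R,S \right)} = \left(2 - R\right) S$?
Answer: $-330$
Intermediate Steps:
$U{\left(R,S \right)} = S \left(2 - R\right)$
$- 11 U{\left(-3,-2 \right)} \left(-3\right) = - 11 \left(- 2 \left(2 - -3\right)\right) \left(-3\right) = - 11 \left(- 2 \left(2 + 3\right)\right) \left(-3\right) = - 11 \left(\left(-2\right) 5\right) \left(-3\right) = \left(-11\right) \left(-10\right) \left(-3\right) = 110 \left(-3\right) = -330$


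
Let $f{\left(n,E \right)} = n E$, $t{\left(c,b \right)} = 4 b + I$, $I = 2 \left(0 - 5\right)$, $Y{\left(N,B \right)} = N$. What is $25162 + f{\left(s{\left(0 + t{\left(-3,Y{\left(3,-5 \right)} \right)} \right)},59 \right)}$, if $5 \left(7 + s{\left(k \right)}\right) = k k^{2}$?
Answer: $\frac{124217}{5} \approx 24843.0$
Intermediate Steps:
$I = -10$ ($I = 2 \left(-5\right) = -10$)
$t{\left(c,b \right)} = -10 + 4 b$ ($t{\left(c,b \right)} = 4 b - 10 = -10 + 4 b$)
$s{\left(k \right)} = -7 + \frac{k^{3}}{5}$ ($s{\left(k \right)} = -7 + \frac{k k^{2}}{5} = -7 + \frac{k^{3}}{5}$)
$f{\left(n,E \right)} = E n$
$25162 + f{\left(s{\left(0 + t{\left(-3,Y{\left(3,-5 \right)} \right)} \right)},59 \right)} = 25162 + 59 \left(-7 + \frac{\left(0 + \left(-10 + 4 \cdot 3\right)\right)^{3}}{5}\right) = 25162 + 59 \left(-7 + \frac{\left(0 + \left(-10 + 12\right)\right)^{3}}{5}\right) = 25162 + 59 \left(-7 + \frac{\left(0 + 2\right)^{3}}{5}\right) = 25162 + 59 \left(-7 + \frac{2^{3}}{5}\right) = 25162 + 59 \left(-7 + \frac{1}{5} \cdot 8\right) = 25162 + 59 \left(-7 + \frac{8}{5}\right) = 25162 + 59 \left(- \frac{27}{5}\right) = 25162 - \frac{1593}{5} = \frac{124217}{5}$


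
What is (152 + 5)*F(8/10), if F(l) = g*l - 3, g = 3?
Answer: -471/5 ≈ -94.200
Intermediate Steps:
F(l) = -3 + 3*l (F(l) = 3*l - 3 = -3 + 3*l)
(152 + 5)*F(8/10) = (152 + 5)*(-3 + 3*(8/10)) = 157*(-3 + 3*(8*(⅒))) = 157*(-3 + 3*(⅘)) = 157*(-3 + 12/5) = 157*(-⅗) = -471/5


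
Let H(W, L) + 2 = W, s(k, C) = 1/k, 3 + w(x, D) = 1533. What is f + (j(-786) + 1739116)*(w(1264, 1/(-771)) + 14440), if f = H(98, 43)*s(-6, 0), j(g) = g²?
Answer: 37639884624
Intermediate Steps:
w(x, D) = 1530 (w(x, D) = -3 + 1533 = 1530)
H(W, L) = -2 + W
f = -16 (f = (-2 + 98)/(-6) = 96*(-⅙) = -16)
f + (j(-786) + 1739116)*(w(1264, 1/(-771)) + 14440) = -16 + ((-786)² + 1739116)*(1530 + 14440) = -16 + (617796 + 1739116)*15970 = -16 + 2356912*15970 = -16 + 37639884640 = 37639884624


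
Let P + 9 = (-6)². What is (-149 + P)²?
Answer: 14884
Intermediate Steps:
P = 27 (P = -9 + (-6)² = -9 + 36 = 27)
(-149 + P)² = (-149 + 27)² = (-122)² = 14884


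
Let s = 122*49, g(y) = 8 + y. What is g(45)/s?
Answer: 53/5978 ≈ 0.0088658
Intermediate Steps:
s = 5978
g(45)/s = (8 + 45)/5978 = 53*(1/5978) = 53/5978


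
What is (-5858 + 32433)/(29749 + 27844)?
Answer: 26575/57593 ≈ 0.46143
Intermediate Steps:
(-5858 + 32433)/(29749 + 27844) = 26575/57593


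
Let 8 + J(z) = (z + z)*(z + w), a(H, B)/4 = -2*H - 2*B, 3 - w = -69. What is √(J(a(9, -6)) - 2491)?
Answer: I*√4803 ≈ 69.304*I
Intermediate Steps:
w = 72 (w = 3 - 1*(-69) = 3 + 69 = 72)
a(H, B) = -8*B - 8*H (a(H, B) = 4*(-2*H - 2*B) = 4*(-2*B - 2*H) = -8*B - 8*H)
J(z) = -8 + 2*z*(72 + z) (J(z) = -8 + (z + z)*(z + 72) = -8 + (2*z)*(72 + z) = -8 + 2*z*(72 + z))
√(J(a(9, -6)) - 2491) = √((-8 + 2*(-8*(-6) - 8*9)² + 144*(-8*(-6) - 8*9)) - 2491) = √((-8 + 2*(48 - 72)² + 144*(48 - 72)) - 2491) = √((-8 + 2*(-24)² + 144*(-24)) - 2491) = √((-8 + 2*576 - 3456) - 2491) = √((-8 + 1152 - 3456) - 2491) = √(-2312 - 2491) = √(-4803) = I*√4803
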